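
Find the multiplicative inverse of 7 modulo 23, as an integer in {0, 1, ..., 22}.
7^(−1) ≡ 10 (mod 23)

Apply the extended Euclidean algorithm to (23, 7), tracking rows (r, s, t) with s·23 + t·7 = r. Each division r_prev = q·r_cur + r_new produces the new row as (previous row) − q·(current row):
  row A: (23, 1, 0)   [1·23 + 0·7 = 23]
  row B: (7, 0, 1)   [0·23 + 1·7 = 7]
  23 = 3·7 + 2   → row C = row A − 3·row B = (2, 1, −3)   [check: 1·23 − 3·7 = 2]
  7 = 3·2 + 1   → row D = row B − 3·row C = (1, −3, 10)   [check: −3·23 + 10·7 = 1]
  2 = 2·1 + 0   → remainder 0, stop. gcd = 1 (last nonzero row D).
The gcd is 1, so 7 is invertible mod 23. The last nonzero row gives −3·23 + 10·7 = 1, so t = 10. So 7^(−1) ≡ 10 (mod 23). Verify: 7 · 10 = 70 ≡ 1 (mod 23). ✓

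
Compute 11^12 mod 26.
Use repeated squaring. Binary(12) = 1100. Walk through the bits of the exponent 12 left-to-right: at each bit after the leading one, square the running value, then multiply by 11 if the bit is 1 (always reducing mod 26):
  bit 1 = 1 (leading): start with 11.
  bit 2 = 1: square 11^2 = 121 ≡ 17; bit is 1, so multiply 17·11 = 187 ≡ 5 (mod 26).
  bit 3 = 0: square 5^2 = 25 (mod 26).
  bit 4 = 0: square 25^2 = 625 ≡ 1 (mod 26).
Final value: 11^12 ≡ 1 (mod 26).

Final answer: 1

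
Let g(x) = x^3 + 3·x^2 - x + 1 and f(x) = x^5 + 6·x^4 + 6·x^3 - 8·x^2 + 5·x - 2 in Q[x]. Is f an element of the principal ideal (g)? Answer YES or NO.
In Q[x] the ideal (g) consists of all multiples of g, so f ∈ (g) iff g | f, i.e. iff the remainder of f on division by g is 0. Divide f by g (g is monic, so eliminate the leading term of the running remainder at each step):
  leading term x^5: subtract (x^2)·g(x) = x^5 + 3·x^4 - x^3 + x^2, leaving 3·x^4 + 7·x^3 - 9·x^2 + 5·x - 2
  leading term 3·x^4: subtract (3·x)·g(x) = 3·x^4 + 9·x^3 - 3·x^2 + 3·x, leaving -2·x^3 - 6·x^2 + 2·x - 2
  leading term -2·x^3: subtract (-2)·g(x) = -2·x^3 - 6·x^2 + 2·x - 2, leaving 0
The remainder is 0, so f(x) = g(x) · h(x) with h(x) = x^2 + 3·x - 2. Hence g | f, i.e. f ∈ (g).

Final answer: YES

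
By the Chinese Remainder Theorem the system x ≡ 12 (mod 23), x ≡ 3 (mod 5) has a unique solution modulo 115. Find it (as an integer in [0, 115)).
x ≡ 58 (mod 115); the representative in [0, 115) is 58

The moduli 23, 5 are pairwise coprime, so by the CRT there is a unique solution mod 23·5 = 115.
Solve by successive substitution. Start with x ≡ 12 (mod 23).
  Combine with x ≡ 3 (mod 5): write x = 12 + 23·t and require 12 + 23·t ≡ 3 (mod 5), i.e. 23·t ≡ 3 − 12 ≡ 1 (mod 5). Since 23^(−1) ≡ 2 (mod 5) (23 ≡ 3 (mod 5)), t ≡ 2·1 ≡ 2 (mod 5). So x ≡ 12 + 23·2 = 58 (mod 115).
Unique solution in [0, 115): x = 58.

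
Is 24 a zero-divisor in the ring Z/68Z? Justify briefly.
YES

gcd(24, 68) = 4 > 1, so 24 is not a unit in Z/68Z. In Z/nZ every nonzero non-unit is a zero-divisor: explicitly, take b = 68/gcd = 17 ≠ 0 (mod 68); then 24·17 = 408 = 6·68, i.e. 24·17 ≡ 0 (mod 68). So 24 is a zero-divisor.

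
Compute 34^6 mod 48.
16

Use repeated squaring. Binary(6) = 110. Walk through the bits of the exponent 6 left-to-right: at each bit after the leading one, square the running value, then multiply by 34 if the bit is 1 (always reducing mod 48):
  bit 1 = 1 (leading): start with 34.
  bit 2 = 1: square 34^2 = 1156 ≡ 4; bit is 1, so multiply 4·34 = 136 ≡ 40 (mod 48).
  bit 3 = 0: square 40^2 = 1600 ≡ 16 (mod 48).
Final value: 34^6 ≡ 16 (mod 48).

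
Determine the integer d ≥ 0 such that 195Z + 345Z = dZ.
In the PID Z, (a, b) is generated by gcd(a, b). Compute gcd(345, 195) with the extended Euclidean algorithm, tracking rows (r, s, t) with s·345 + t·195 = r:
  row A: (345, 1, 0)   [1·345 + 0·195 = 345]
  row B: (195, 0, 1)   [0·345 + 1·195 = 195]
  345 = 1·195 + 150   → row C = row A − 1·row B = (150, 1, −1)   [check: 1·345 − 1·195 = 150]
  195 = 1·150 + 45   → row D = row B − 1·row C = (45, −1, 2)   [check: −1·345 + 2·195 = 45]
  150 = 3·45 + 15   → row E = row C − 3·row D = (15, 4, −7)   [check: 4·345 − 7·195 = 15]
  45 = 3·15 + 0   → remainder 0, stop. gcd = 15 (last nonzero row E).
So gcd(195, 345) = 15, with Bézout identity 4·345 − 7·195 = 15. Containment (⊇): the Bézout identity exhibits 15 as an element of (195, 345), giving (15) ⊆ (195, 345). Containment (⊆): since 15 | 195 and 15 | 345 (195 = 15·13, 345 = 15·23), every Z-linear combination of 195 and 345 is divisible by 15, so (195, 345) ⊆ (15). Therefore (195, 345) = (15), d = 15.

Final answer: (195, 345) = (15); d = 15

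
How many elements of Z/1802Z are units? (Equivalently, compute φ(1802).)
Z/1802Z has φ(1802) = 832 units

An element a ∈ Z/1802Z is a unit iff gcd(a, 1802) = 1, so the number of units is φ(1802). φ is multiplicative, with φ(p^e) = p^e − p^(e−1). Factorise 1802 = 2 · 17 · 53. Then
  φ(1802) = (2 − 1) · (17 − 1) · (53 − 1) = 1 · 16 · 52 = 832.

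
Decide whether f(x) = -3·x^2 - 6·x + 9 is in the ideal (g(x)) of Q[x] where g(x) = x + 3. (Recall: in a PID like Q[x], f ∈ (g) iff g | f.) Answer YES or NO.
YES

In Q[x] the ideal (g) consists of all multiples of g, so f ∈ (g) iff g | f, i.e. iff the remainder of f on division by g is 0. Divide f by g (g is monic, so eliminate the leading term of the running remainder at each step):
  leading term -3·x^2: subtract (-3·x)·g(x) = -3·x^2 - 9·x, leaving 3·x + 9
  leading term 3·x: subtract (3)·g(x) = 3·x + 9, leaving 0
The remainder is 0, so f(x) = g(x) · h(x) with h(x) = 3 - 3·x. Hence g | f, i.e. f ∈ (g).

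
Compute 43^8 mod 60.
Use repeated squaring. Binary(8) = 1000. Walk through the bits of the exponent 8 left-to-right: at each bit after the leading one, square the running value, then multiply by 43 if the bit is 1 (always reducing mod 60):
  bit 1 = 1 (leading): start with 43.
  bit 2 = 0: square 43^2 = 1849 ≡ 49 (mod 60).
  bit 3 = 0: square 49^2 = 2401 ≡ 1 (mod 60).
  bit 4 = 0: square 1^2 = 1 (mod 60).
Final value: 43^8 ≡ 1 (mod 60).

Final answer: 1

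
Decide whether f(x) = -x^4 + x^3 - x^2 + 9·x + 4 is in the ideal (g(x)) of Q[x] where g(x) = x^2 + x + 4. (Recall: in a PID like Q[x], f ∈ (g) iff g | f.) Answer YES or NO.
YES

In Q[x] the ideal (g) consists of all multiples of g, so f ∈ (g) iff g | f, i.e. iff the remainder of f on division by g is 0. Divide f by g (g is monic, so eliminate the leading term of the running remainder at each step):
  leading term -x^4: subtract (-x^2)·g(x) = -x^4 - x^3 - 4·x^2, leaving 2·x^3 + 3·x^2 + 9·x + 4
  leading term 2·x^3: subtract (2·x)·g(x) = 2·x^3 + 2·x^2 + 8·x, leaving x^2 + x + 4
  leading term x^2: subtract (1)·g(x) = x^2 + x + 4, leaving 0
The remainder is 0, so f(x) = g(x) · h(x) with h(x) = -x^2 + 2·x + 1. Hence g | f, i.e. f ∈ (g).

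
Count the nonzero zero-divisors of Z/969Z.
Z/969Z has 392 nonzero zero-divisors

In Z/969Z each nonzero element is either a unit (gcd with 969 is 1) or a zero-divisor (gcd > 1). The number of units is φ(969): factorise 969 = 3 · 17 · 19, so φ(969) = (3 − 1) · (17 − 1) · (19 − 1) = 2 · 16 · 18 = 576. The nonzero elements number 969 − 1 = 968. Hence the nonzero zero-divisors number 968 − 576 = 392.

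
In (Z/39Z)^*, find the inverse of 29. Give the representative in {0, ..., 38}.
Apply the extended Euclidean algorithm to (39, 29), tracking rows (r, s, t) with s·39 + t·29 = r. Each division r_prev = q·r_cur + r_new produces the new row as (previous row) − q·(current row):
  row A: (39, 1, 0)   [1·39 + 0·29 = 39]
  row B: (29, 0, 1)   [0·39 + 1·29 = 29]
  39 = 1·29 + 10   → row C = row A − 1·row B = (10, 1, −1)   [check: 1·39 − 1·29 = 10]
  29 = 2·10 + 9   → row D = row B − 2·row C = (9, −2, 3)   [check: −2·39 + 3·29 = 9]
  10 = 1·9 + 1   → row E = row C − 1·row D = (1, 3, −4)   [check: 3·39 − 4·29 = 1]
  9 = 9·1 + 0   → remainder 0, stop. gcd = 1 (last nonzero row E).
The gcd is 1, so 29 is invertible mod 39. The last nonzero row gives 3·39 − 4·29 = 1, so t = −4. So 29^(−1) ≡ −4 ≡ 35 (mod 39). Verify: 29 · 35 = 1015 ≡ 1 (mod 39). ✓

Final answer: 29^(−1) ≡ 35 (mod 39)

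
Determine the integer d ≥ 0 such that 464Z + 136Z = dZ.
In the PID Z, (a, b) is generated by gcd(a, b). Compute gcd(464, 136) with the extended Euclidean algorithm, tracking rows (r, s, t) with s·464 + t·136 = r:
  row A: (464, 1, 0)   [1·464 + 0·136 = 464]
  row B: (136, 0, 1)   [0·464 + 1·136 = 136]
  464 = 3·136 + 56   → row C = row A − 3·row B = (56, 1, −3)   [check: 1·464 − 3·136 = 56]
  136 = 2·56 + 24   → row D = row B − 2·row C = (24, −2, 7)   [check: −2·464 + 7·136 = 24]
  56 = 2·24 + 8   → row E = row C − 2·row D = (8, 5, −17)   [check: 5·464 − 17·136 = 8]
  24 = 3·8 + 0   → remainder 0, stop. gcd = 8 (last nonzero row E).
So gcd(464, 136) = 8, with Bézout identity 5·464 − 17·136 = 8. Containment (⊇): the Bézout identity exhibits 8 as an element of (464, 136), giving (8) ⊆ (464, 136). Containment (⊆): since 8 | 464 and 8 | 136 (464 = 8·58, 136 = 8·17), every Z-linear combination of 464 and 136 is divisible by 8, so (464, 136) ⊆ (8). Therefore (464, 136) = (8), d = 8.

Final answer: (464, 136) = (8); d = 8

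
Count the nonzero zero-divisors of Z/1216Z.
In Z/1216Z each nonzero element is either a unit (gcd with 1216 is 1) or a zero-divisor (gcd > 1). The number of units is φ(1216): factorise 1216 = 2^6 · 19, so φ(1216) = (2^6 − 2^5) · (19 − 1) = 32 · 18 = 576. The nonzero elements number 1216 − 1 = 1215. Hence the nonzero zero-divisors number 1215 − 576 = 639.

Final answer: Z/1216Z has 639 nonzero zero-divisors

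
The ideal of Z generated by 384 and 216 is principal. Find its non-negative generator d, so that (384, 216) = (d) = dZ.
(384, 216) = (24); d = 24

In the PID Z, (a, b) is generated by gcd(a, b). Compute gcd(384, 216) with the extended Euclidean algorithm, tracking rows (r, s, t) with s·384 + t·216 = r:
  row A: (384, 1, 0)   [1·384 + 0·216 = 384]
  row B: (216, 0, 1)   [0·384 + 1·216 = 216]
  384 = 1·216 + 168   → row C = row A − 1·row B = (168, 1, −1)   [check: 1·384 − 1·216 = 168]
  216 = 1·168 + 48   → row D = row B − 1·row C = (48, −1, 2)   [check: −1·384 + 2·216 = 48]
  168 = 3·48 + 24   → row E = row C − 3·row D = (24, 4, −7)   [check: 4·384 − 7·216 = 24]
  48 = 2·24 + 0   → remainder 0, stop. gcd = 24 (last nonzero row E).
So gcd(384, 216) = 24, with Bézout identity 4·384 − 7·216 = 24. Containment (⊇): the Bézout identity exhibits 24 as an element of (384, 216), giving (24) ⊆ (384, 216). Containment (⊆): since 24 | 384 and 24 | 216 (384 = 24·16, 216 = 24·9), every Z-linear combination of 384 and 216 is divisible by 24, so (384, 216) ⊆ (24). Therefore (384, 216) = (24), d = 24.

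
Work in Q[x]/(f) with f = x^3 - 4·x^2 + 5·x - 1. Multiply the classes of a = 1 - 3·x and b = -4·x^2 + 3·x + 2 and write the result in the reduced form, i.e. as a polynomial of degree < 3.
a · b ≡ 35·x^2 - 63·x + 14 (mod f(x))

First multiply in Q[x] without reducing: a · b = 12·x^3 - 13·x^2 - 3·x + 2. Now divide by f(x) = x^3 - 4·x^2 + 5·x - 1, eliminating the leading term at each step:
  leading term 12·x^3: subtract (12)·f(x) = 12·x^3 - 48·x^2 + 60·x - 12, leaving 35·x^2 - 63·x + 14
The degree is now < 3, so this is the remainder. Hence a · b ≡ 35·x^2 - 63·x + 14 in Q[x]/(f).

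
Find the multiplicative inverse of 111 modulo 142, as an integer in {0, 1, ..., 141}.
111^(−1) ≡ 87 (mod 142)

Apply the extended Euclidean algorithm to (142, 111), tracking rows (r, s, t) with s·142 + t·111 = r. Each division r_prev = q·r_cur + r_new produces the new row as (previous row) − q·(current row):
  row A: (142, 1, 0)   [1·142 + 0·111 = 142]
  row B: (111, 0, 1)   [0·142 + 1·111 = 111]
  142 = 1·111 + 31   → row C = row A − 1·row B = (31, 1, −1)   [check: 1·142 − 1·111 = 31]
  111 = 3·31 + 18   → row D = row B − 3·row C = (18, −3, 4)   [check: −3·142 + 4·111 = 18]
  31 = 1·18 + 13   → row E = row C − 1·row D = (13, 4, −5)   [check: 4·142 − 5·111 = 13]
  18 = 1·13 + 5   → row F = row D − 1·row E = (5, −7, 9)   [check: −7·142 + 9·111 = 5]
  13 = 2·5 + 3   → row G = row E − 2·row F = (3, 18, −23)   [check: 18·142 − 23·111 = 3]
  5 = 1·3 + 2   → row H = row F − 1·row G = (2, −25, 32)   [check: −25·142 + 32·111 = 2]
  3 = 1·2 + 1   → row I = row G − 1·row H = (1, 43, −55)   [check: 43·142 − 55·111 = 1]
  2 = 2·1 + 0   → remainder 0, stop. gcd = 1 (last nonzero row I).
The gcd is 1, so 111 is invertible mod 142. The last nonzero row gives 43·142 − 55·111 = 1, so t = −55. So 111^(−1) ≡ −55 ≡ 87 (mod 142). Verify: 111 · 87 = 9657 ≡ 1 (mod 142). ✓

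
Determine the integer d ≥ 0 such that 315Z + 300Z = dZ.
(315, 300) = (15); d = 15

In the PID Z, (a, b) is generated by gcd(a, b). Compute gcd(315, 300) with the extended Euclidean algorithm, tracking rows (r, s, t) with s·315 + t·300 = r:
  row A: (315, 1, 0)   [1·315 + 0·300 = 315]
  row B: (300, 0, 1)   [0·315 + 1·300 = 300]
  315 = 1·300 + 15   → row C = row A − 1·row B = (15, 1, −1)   [check: 1·315 − 1·300 = 15]
  300 = 20·15 + 0   → remainder 0, stop. gcd = 15 (last nonzero row C).
So gcd(315, 300) = 15, with Bézout identity 1·315 − 1·300 = 15. Containment (⊇): the Bézout identity exhibits 15 as an element of (315, 300), giving (15) ⊆ (315, 300). Containment (⊆): since 15 | 315 and 15 | 300 (315 = 15·21, 300 = 15·20), every Z-linear combination of 315 and 300 is divisible by 15, so (315, 300) ⊆ (15). Therefore (315, 300) = (15), d = 15.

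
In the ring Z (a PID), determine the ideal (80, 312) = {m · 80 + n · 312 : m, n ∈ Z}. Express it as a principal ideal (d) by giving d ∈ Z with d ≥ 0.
In the PID Z, (a, b) is generated by gcd(a, b). Compute gcd(312, 80) with the extended Euclidean algorithm, tracking rows (r, s, t) with s·312 + t·80 = r:
  row A: (312, 1, 0)   [1·312 + 0·80 = 312]
  row B: (80, 0, 1)   [0·312 + 1·80 = 80]
  312 = 3·80 + 72   → row C = row A − 3·row B = (72, 1, −3)   [check: 1·312 − 3·80 = 72]
  80 = 1·72 + 8   → row D = row B − 1·row C = (8, −1, 4)   [check: −1·312 + 4·80 = 8]
  72 = 9·8 + 0   → remainder 0, stop. gcd = 8 (last nonzero row D).
So gcd(80, 312) = 8, with Bézout identity −1·312 + 4·80 = 8. Containment (⊇): the Bézout identity exhibits 8 as an element of (80, 312), giving (8) ⊆ (80, 312). Containment (⊆): since 8 | 80 and 8 | 312 (80 = 8·10, 312 = 8·39), every Z-linear combination of 80 and 312 is divisible by 8, so (80, 312) ⊆ (8). Therefore (80, 312) = (8), d = 8.

Final answer: (80, 312) = (8); d = 8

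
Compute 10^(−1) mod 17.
10^(−1) ≡ 12 (mod 17)

Apply the extended Euclidean algorithm to (17, 10), tracking rows (r, s, t) with s·17 + t·10 = r. Each division r_prev = q·r_cur + r_new produces the new row as (previous row) − q·(current row):
  row A: (17, 1, 0)   [1·17 + 0·10 = 17]
  row B: (10, 0, 1)   [0·17 + 1·10 = 10]
  17 = 1·10 + 7   → row C = row A − 1·row B = (7, 1, −1)   [check: 1·17 − 1·10 = 7]
  10 = 1·7 + 3   → row D = row B − 1·row C = (3, −1, 2)   [check: −1·17 + 2·10 = 3]
  7 = 2·3 + 1   → row E = row C − 2·row D = (1, 3, −5)   [check: 3·17 − 5·10 = 1]
  3 = 3·1 + 0   → remainder 0, stop. gcd = 1 (last nonzero row E).
The gcd is 1, so 10 is invertible mod 17. The last nonzero row gives 3·17 − 5·10 = 1, so t = −5. So 10^(−1) ≡ −5 ≡ 12 (mod 17). Verify: 10 · 12 = 120 ≡ 1 (mod 17). ✓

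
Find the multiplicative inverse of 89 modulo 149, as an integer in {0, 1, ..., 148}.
Apply the extended Euclidean algorithm to (149, 89), tracking rows (r, s, t) with s·149 + t·89 = r. Each division r_prev = q·r_cur + r_new produces the new row as (previous row) − q·(current row):
  row A: (149, 1, 0)   [1·149 + 0·89 = 149]
  row B: (89, 0, 1)   [0·149 + 1·89 = 89]
  149 = 1·89 + 60   → row C = row A − 1·row B = (60, 1, −1)   [check: 1·149 − 1·89 = 60]
  89 = 1·60 + 29   → row D = row B − 1·row C = (29, −1, 2)   [check: −1·149 + 2·89 = 29]
  60 = 2·29 + 2   → row E = row C − 2·row D = (2, 3, −5)   [check: 3·149 − 5·89 = 2]
  29 = 14·2 + 1   → row F = row D − 14·row E = (1, −43, 72)   [check: −43·149 + 72·89 = 1]
  2 = 2·1 + 0   → remainder 0, stop. gcd = 1 (last nonzero row F).
The gcd is 1, so 89 is invertible mod 149. The last nonzero row gives −43·149 + 72·89 = 1, so t = 72. So 89^(−1) ≡ 72 (mod 149). Verify: 89 · 72 = 6408 ≡ 1 (mod 149). ✓

Final answer: 89^(−1) ≡ 72 (mod 149)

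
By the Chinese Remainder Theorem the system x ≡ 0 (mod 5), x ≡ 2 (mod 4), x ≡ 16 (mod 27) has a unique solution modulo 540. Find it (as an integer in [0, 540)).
x ≡ 70 (mod 540); the representative in [0, 540) is 70

The moduli 5, 4, 27 are pairwise coprime, so by the CRT there is a unique solution mod 5·4·27 = 540.
Solve by successive substitution. Start with x ≡ 0 (mod 5).
  Combine with x ≡ 2 (mod 4): write x = 5·t and require 5·t ≡ 2 (mod 4). Since 5^(−1) ≡ 1 (mod 4) (5 ≡ 1 (mod 4)), t ≡ 1·2 ≡ 2 (mod 4). So x ≡ 5·2 = 10 (mod 20).
  Combine with x ≡ 16 (mod 27): write x = 10 + 20·t and require 10 + 20·t ≡ 16 (mod 27), i.e. 20·t ≡ 16 − 10 ≡ 6 (mod 27). Since 20^(−1) ≡ 23 (mod 27), t ≡ 23·6 ≡ 3 (mod 27). So x ≡ 10 + 20·3 = 70 (mod 540).
Unique solution in [0, 540): x = 70.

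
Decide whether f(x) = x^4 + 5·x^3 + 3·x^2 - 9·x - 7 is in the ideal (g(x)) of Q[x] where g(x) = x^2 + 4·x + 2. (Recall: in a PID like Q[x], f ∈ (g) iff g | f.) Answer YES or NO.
In Q[x] the ideal (g) consists of all multiples of g, so f ∈ (g) iff g | f, i.e. iff the remainder of f on division by g is 0. Divide f by g (g is monic, so eliminate the leading term of the running remainder at each step):
  leading term x^4: subtract (x^2)·g(x) = x^4 + 4·x^3 + 2·x^2, leaving x^3 + x^2 - 9·x - 7
  leading term x^3: subtract (x)·g(x) = x^3 + 4·x^2 + 2·x, leaving -3·x^2 - 11·x - 7
  leading term -3·x^2: subtract (-3)·g(x) = -3·x^2 - 12·x - 6, leaving x - 1
The remainder r(x) = x - 1 ≠ 0 (and deg r < deg g), so g ∤ f, i.e. f ∉ (g).

Final answer: NO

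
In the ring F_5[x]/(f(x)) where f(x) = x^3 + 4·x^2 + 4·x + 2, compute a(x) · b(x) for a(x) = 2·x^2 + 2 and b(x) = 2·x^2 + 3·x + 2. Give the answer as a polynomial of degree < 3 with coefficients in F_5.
Multiply as integer polynomials: a · b = 4·x^4 + 6·x^3 + 8·x^2 + 6·x + 4. Reducing coefficients mod 5: a · b ≡ 4·x^4 + x^3 + 3·x^2 + x + 4. Now divide by f(x) = x^3 + 4·x^2 + 4·x + 2 in F_5[x], eliminating the leading term at each step:
  leading term 4·x^4: subtract (4·x)·f(x) = 4·x^4 + x^3 + x^2 + 3·x, leaving 2·x^2 + 3·x + 4 (coefficients mod 5)
The degree is now < 3, so this is the remainder. Hence a · b ≡ 2·x^2 + 3·x + 4 in F_5[x]/(f).

Final answer: a · b ≡ 2·x^2 + 3·x + 4 (mod f(x))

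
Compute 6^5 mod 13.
2

Use repeated squaring. Binary(5) = 101. Walk through the bits of the exponent 5 left-to-right: at each bit after the leading one, square the running value, then multiply by 6 if the bit is 1 (always reducing mod 13):
  bit 1 = 1 (leading): start with 6.
  bit 2 = 0: square 6^2 = 36 ≡ 10 (mod 13).
  bit 3 = 1: square 10^2 = 100 ≡ 9; bit is 1, so multiply 9·6 = 54 ≡ 2 (mod 13).
Final value: 6^5 ≡ 2 (mod 13).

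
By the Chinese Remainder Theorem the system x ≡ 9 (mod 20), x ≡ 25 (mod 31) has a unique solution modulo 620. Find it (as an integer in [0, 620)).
The moduli 20, 31 are pairwise coprime, so by the CRT there is a unique solution mod 20·31 = 620.
Solve by successive substitution. Start with x ≡ 9 (mod 20).
  Combine with x ≡ 25 (mod 31): write x = 9 + 20·t and require 9 + 20·t ≡ 25 (mod 31), i.e. 20·t ≡ 25 − 9 ≡ 16 (mod 31). Since 20^(−1) ≡ 14 (mod 31), t ≡ 14·16 ≡ 7 (mod 31). So x ≡ 9 + 20·7 = 149 (mod 620).
Unique solution in [0, 620): x = 149.

Final answer: x ≡ 149 (mod 620); the representative in [0, 620) is 149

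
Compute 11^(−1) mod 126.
Apply the extended Euclidean algorithm to (126, 11), tracking rows (r, s, t) with s·126 + t·11 = r. Each division r_prev = q·r_cur + r_new produces the new row as (previous row) − q·(current row):
  row A: (126, 1, 0)   [1·126 + 0·11 = 126]
  row B: (11, 0, 1)   [0·126 + 1·11 = 11]
  126 = 11·11 + 5   → row C = row A − 11·row B = (5, 1, −11)   [check: 1·126 − 11·11 = 5]
  11 = 2·5 + 1   → row D = row B − 2·row C = (1, −2, 23)   [check: −2·126 + 23·11 = 1]
  5 = 5·1 + 0   → remainder 0, stop. gcd = 1 (last nonzero row D).
The gcd is 1, so 11 is invertible mod 126. The last nonzero row gives −2·126 + 23·11 = 1, so t = 23. So 11^(−1) ≡ 23 (mod 126). Verify: 11 · 23 = 253 ≡ 1 (mod 126). ✓

Final answer: 11^(−1) ≡ 23 (mod 126)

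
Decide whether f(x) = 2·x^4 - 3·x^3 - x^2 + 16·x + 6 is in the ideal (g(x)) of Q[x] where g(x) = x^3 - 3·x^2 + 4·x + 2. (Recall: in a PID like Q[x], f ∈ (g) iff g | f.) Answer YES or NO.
YES

In Q[x] the ideal (g) consists of all multiples of g, so f ∈ (g) iff g | f, i.e. iff the remainder of f on division by g is 0. Divide f by g (g is monic, so eliminate the leading term of the running remainder at each step):
  leading term 2·x^4: subtract (2·x)·g(x) = 2·x^4 - 6·x^3 + 8·x^2 + 4·x, leaving 3·x^3 - 9·x^2 + 12·x + 6
  leading term 3·x^3: subtract (3)·g(x) = 3·x^3 - 9·x^2 + 12·x + 6, leaving 0
The remainder is 0, so f(x) = g(x) · h(x) with h(x) = 2·x + 3. Hence g | f, i.e. f ∈ (g).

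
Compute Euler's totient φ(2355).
φ is multiplicative, with φ(p^e) = p^e − p^(e−1). Factorise 2355 = 3 · 5 · 157. Then
  φ(2355) = (3 − 1) · (5 − 1) · (157 − 1) = 2 · 4 · 156 = 1248.

Final answer: φ(2355) = 1248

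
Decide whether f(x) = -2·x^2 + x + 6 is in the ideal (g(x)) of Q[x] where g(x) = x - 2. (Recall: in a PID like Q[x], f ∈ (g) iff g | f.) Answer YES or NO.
YES

In Q[x] the ideal (g) consists of all multiples of g, so f ∈ (g) iff g | f, i.e. iff the remainder of f on division by g is 0. Divide f by g (g is monic, so eliminate the leading term of the running remainder at each step):
  leading term -2·x^2: subtract (-2·x)·g(x) = -2·x^2 + 4·x, leaving 6 - 3·x
  leading term -3·x: subtract (-3)·g(x) = 6 - 3·x, leaving 0
The remainder is 0, so f(x) = g(x) · h(x) with h(x) = -2·x - 3. Hence g | f, i.e. f ∈ (g).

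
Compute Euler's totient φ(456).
φ(456) = 144

φ is multiplicative, with φ(p^e) = p^e − p^(e−1). Factorise 456 = 2^3 · 3 · 19. Then
  φ(456) = (2^3 − 2^2) · (3 − 1) · (19 − 1) = 4 · 2 · 18 = 144.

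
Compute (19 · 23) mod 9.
Reduce the factors first: 19 ≡ 1, 23 ≡ 5 (mod 9), so 19 · 23 ≡ 1 · 5 (mod 9). 1 · 5 = 5. Dividing by 9: 5 = 0·9 + 5. So (19 · 23) mod 9 = 5.

Final answer: 5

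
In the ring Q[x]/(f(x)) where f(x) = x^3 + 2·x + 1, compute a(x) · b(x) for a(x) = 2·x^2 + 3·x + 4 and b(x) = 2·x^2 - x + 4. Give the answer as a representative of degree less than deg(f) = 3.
First multiply in Q[x] without reducing: a · b = 4·x^4 + 4·x^3 + 13·x^2 + 8·x + 16. Now divide by f(x) = x^3 + 2·x + 1, eliminating the leading term at each step:
  leading term 4·x^4: subtract (4·x)·f(x) = 4·x^4 + 8·x^2 + 4·x, leaving 4·x^3 + 5·x^2 + 4·x + 16
  leading term 4·x^3: subtract (4)·f(x) = 4·x^3 + 8·x + 4, leaving 5·x^2 - 4·x + 12
The degree is now < 3, so this is the remainder. Hence a · b ≡ 5·x^2 - 4·x + 12 in Q[x]/(f).

Final answer: a · b ≡ 5·x^2 - 4·x + 12 (mod f(x))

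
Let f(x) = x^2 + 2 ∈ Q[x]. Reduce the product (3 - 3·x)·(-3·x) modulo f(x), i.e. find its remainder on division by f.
First multiply in Q[x] without reducing: a · b = 9·x^2 - 9·x. Now divide by f(x) = x^2 + 2, eliminating the leading term at each step:
  leading term 9·x^2: subtract (9)·f(x) = 9·x^2 + 18, leaving -9·x - 18
The degree is now < 2, so this is the remainder. Hence a · b ≡ -9·x - 18 in Q[x]/(f).

Final answer: a · b ≡ -9·x - 18 (mod f(x))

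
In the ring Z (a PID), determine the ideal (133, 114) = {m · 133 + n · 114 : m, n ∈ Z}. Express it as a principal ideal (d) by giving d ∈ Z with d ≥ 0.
In the PID Z, (a, b) is generated by gcd(a, b). Compute gcd(133, 114) with the extended Euclidean algorithm, tracking rows (r, s, t) with s·133 + t·114 = r:
  row A: (133, 1, 0)   [1·133 + 0·114 = 133]
  row B: (114, 0, 1)   [0·133 + 1·114 = 114]
  133 = 1·114 + 19   → row C = row A − 1·row B = (19, 1, −1)   [check: 1·133 − 1·114 = 19]
  114 = 6·19 + 0   → remainder 0, stop. gcd = 19 (last nonzero row C).
So gcd(133, 114) = 19, with Bézout identity 1·133 − 1·114 = 19. Containment (⊇): the Bézout identity exhibits 19 as an element of (133, 114), giving (19) ⊆ (133, 114). Containment (⊆): since 19 | 133 and 19 | 114 (133 = 19·7, 114 = 19·6), every Z-linear combination of 133 and 114 is divisible by 19, so (133, 114) ⊆ (19). Therefore (133, 114) = (19), d = 19.

Final answer: (133, 114) = (19); d = 19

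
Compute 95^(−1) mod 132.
Apply the extended Euclidean algorithm to (132, 95), tracking rows (r, s, t) with s·132 + t·95 = r. Each division r_prev = q·r_cur + r_new produces the new row as (previous row) − q·(current row):
  row A: (132, 1, 0)   [1·132 + 0·95 = 132]
  row B: (95, 0, 1)   [0·132 + 1·95 = 95]
  132 = 1·95 + 37   → row C = row A − 1·row B = (37, 1, −1)   [check: 1·132 − 1·95 = 37]
  95 = 2·37 + 21   → row D = row B − 2·row C = (21, −2, 3)   [check: −2·132 + 3·95 = 21]
  37 = 1·21 + 16   → row E = row C − 1·row D = (16, 3, −4)   [check: 3·132 − 4·95 = 16]
  21 = 1·16 + 5   → row F = row D − 1·row E = (5, −5, 7)   [check: −5·132 + 7·95 = 5]
  16 = 3·5 + 1   → row G = row E − 3·row F = (1, 18, −25)   [check: 18·132 − 25·95 = 1]
  5 = 5·1 + 0   → remainder 0, stop. gcd = 1 (last nonzero row G).
The gcd is 1, so 95 is invertible mod 132. The last nonzero row gives 18·132 − 25·95 = 1, so t = −25. So 95^(−1) ≡ −25 ≡ 107 (mod 132). Verify: 95 · 107 = 10165 ≡ 1 (mod 132). ✓

Final answer: 95^(−1) ≡ 107 (mod 132)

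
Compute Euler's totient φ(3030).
φ(3030) = 800

φ is multiplicative, with φ(p^e) = p^e − p^(e−1). Factorise 3030 = 2 · 3 · 5 · 101. Then
  φ(3030) = (2 − 1) · (3 − 1) · (5 − 1) · (101 − 1) = 1 · 2 · 4 · 100 = 800.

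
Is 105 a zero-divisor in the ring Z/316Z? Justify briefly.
gcd(105, 316) = 1, so 105 is a unit in Z/316Z (it has a multiplicative inverse). A unit cannot be a zero-divisor: if 105·b ≡ 0 then multiplying both sides by 105^(−1) gives b ≡ 0. So 105 is not a zero-divisor.

Final answer: NO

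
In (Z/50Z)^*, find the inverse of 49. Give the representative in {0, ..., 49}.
Apply the extended Euclidean algorithm to (50, 49), tracking rows (r, s, t) with s·50 + t·49 = r. Each division r_prev = q·r_cur + r_new produces the new row as (previous row) − q·(current row):
  row A: (50, 1, 0)   [1·50 + 0·49 = 50]
  row B: (49, 0, 1)   [0·50 + 1·49 = 49]
  50 = 1·49 + 1   → row C = row A − 1·row B = (1, 1, −1)   [check: 1·50 − 1·49 = 1]
  49 = 49·1 + 0   → remainder 0, stop. gcd = 1 (last nonzero row C).
The gcd is 1, so 49 is invertible mod 50. The last nonzero row gives 1·50 − 1·49 = 1, so t = −1. So 49^(−1) ≡ −1 ≡ 49 (mod 50). Verify: 49 · 49 = 2401 ≡ 1 (mod 50). ✓

Final answer: 49^(−1) ≡ 49 (mod 50)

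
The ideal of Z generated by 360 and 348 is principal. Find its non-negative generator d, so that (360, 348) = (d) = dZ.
(360, 348) = (12); d = 12

In the PID Z, (a, b) is generated by gcd(a, b). Compute gcd(360, 348) with the extended Euclidean algorithm, tracking rows (r, s, t) with s·360 + t·348 = r:
  row A: (360, 1, 0)   [1·360 + 0·348 = 360]
  row B: (348, 0, 1)   [0·360 + 1·348 = 348]
  360 = 1·348 + 12   → row C = row A − 1·row B = (12, 1, −1)   [check: 1·360 − 1·348 = 12]
  348 = 29·12 + 0   → remainder 0, stop. gcd = 12 (last nonzero row C).
So gcd(360, 348) = 12, with Bézout identity 1·360 − 1·348 = 12. Containment (⊇): the Bézout identity exhibits 12 as an element of (360, 348), giving (12) ⊆ (360, 348). Containment (⊆): since 12 | 360 and 12 | 348 (360 = 12·30, 348 = 12·29), every Z-linear combination of 360 and 348 is divisible by 12, so (360, 348) ⊆ (12). Therefore (360, 348) = (12), d = 12.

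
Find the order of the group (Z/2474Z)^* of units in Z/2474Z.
|(Z/2474Z)^*| = 1236

(Z/2474Z)^* consists of the classes a with gcd(a, 2474) = 1, so its order is φ(2474). φ is multiplicative, with φ(p^e) = p^e − p^(e−1). Factorise 2474 = 2 · 1237. Then
  φ(2474) = (2 − 1) · (1237 − 1) = 1 · 1236 = 1236.
Thus |(Z/2474Z)^*| = 1236.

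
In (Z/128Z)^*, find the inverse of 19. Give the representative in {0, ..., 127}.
Apply the extended Euclidean algorithm to (128, 19), tracking rows (r, s, t) with s·128 + t·19 = r. Each division r_prev = q·r_cur + r_new produces the new row as (previous row) − q·(current row):
  row A: (128, 1, 0)   [1·128 + 0·19 = 128]
  row B: (19, 0, 1)   [0·128 + 1·19 = 19]
  128 = 6·19 + 14   → row C = row A − 6·row B = (14, 1, −6)   [check: 1·128 − 6·19 = 14]
  19 = 1·14 + 5   → row D = row B − 1·row C = (5, −1, 7)   [check: −1·128 + 7·19 = 5]
  14 = 2·5 + 4   → row E = row C − 2·row D = (4, 3, −20)   [check: 3·128 − 20·19 = 4]
  5 = 1·4 + 1   → row F = row D − 1·row E = (1, −4, 27)   [check: −4·128 + 27·19 = 1]
  4 = 4·1 + 0   → remainder 0, stop. gcd = 1 (last nonzero row F).
The gcd is 1, so 19 is invertible mod 128. The last nonzero row gives −4·128 + 27·19 = 1, so t = 27. So 19^(−1) ≡ 27 (mod 128). Verify: 19 · 27 = 513 ≡ 1 (mod 128). ✓

Final answer: 19^(−1) ≡ 27 (mod 128)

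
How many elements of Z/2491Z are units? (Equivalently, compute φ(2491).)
An element a ∈ Z/2491Z is a unit iff gcd(a, 2491) = 1, so the number of units is φ(2491). φ is multiplicative, with φ(p^e) = p^e − p^(e−1). Factorise 2491 = 47 · 53. Then
  φ(2491) = (47 − 1) · (53 − 1) = 46 · 52 = 2392.

Final answer: Z/2491Z has φ(2491) = 2392 units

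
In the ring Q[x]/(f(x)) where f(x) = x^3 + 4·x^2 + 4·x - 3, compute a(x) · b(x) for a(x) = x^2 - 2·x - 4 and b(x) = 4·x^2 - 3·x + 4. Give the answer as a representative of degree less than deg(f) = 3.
First multiply in Q[x] without reducing: a · b = 4·x^4 - 11·x^3 - 6·x^2 + 4·x - 16. Now divide by f(x) = x^3 + 4·x^2 + 4·x - 3, eliminating the leading term at each step:
  leading term 4·x^4: subtract (4·x)·f(x) = 4·x^4 + 16·x^3 + 16·x^2 - 12·x, leaving -27·x^3 - 22·x^2 + 16·x - 16
  leading term -27·x^3: subtract (-27)·f(x) = -27·x^3 - 108·x^2 - 108·x + 81, leaving 86·x^2 + 124·x - 97
The degree is now < 3, so this is the remainder. Hence a · b ≡ 86·x^2 + 124·x - 97 in Q[x]/(f).

Final answer: a · b ≡ 86·x^2 + 124·x - 97 (mod f(x))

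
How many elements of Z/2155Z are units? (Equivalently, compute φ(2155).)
An element a ∈ Z/2155Z is a unit iff gcd(a, 2155) = 1, so the number of units is φ(2155). φ is multiplicative, with φ(p^e) = p^e − p^(e−1). Factorise 2155 = 5 · 431. Then
  φ(2155) = (5 − 1) · (431 − 1) = 4 · 430 = 1720.

Final answer: Z/2155Z has φ(2155) = 1720 units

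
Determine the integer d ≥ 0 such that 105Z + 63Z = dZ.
(105, 63) = (21); d = 21

In the PID Z, (a, b) is generated by gcd(a, b). Compute gcd(105, 63) with the extended Euclidean algorithm, tracking rows (r, s, t) with s·105 + t·63 = r:
  row A: (105, 1, 0)   [1·105 + 0·63 = 105]
  row B: (63, 0, 1)   [0·105 + 1·63 = 63]
  105 = 1·63 + 42   → row C = row A − 1·row B = (42, 1, −1)   [check: 1·105 − 1·63 = 42]
  63 = 1·42 + 21   → row D = row B − 1·row C = (21, −1, 2)   [check: −1·105 + 2·63 = 21]
  42 = 2·21 + 0   → remainder 0, stop. gcd = 21 (last nonzero row D).
So gcd(105, 63) = 21, with Bézout identity −1·105 + 2·63 = 21. Containment (⊇): the Bézout identity exhibits 21 as an element of (105, 63), giving (21) ⊆ (105, 63). Containment (⊆): since 21 | 105 and 21 | 63 (105 = 21·5, 63 = 21·3), every Z-linear combination of 105 and 63 is divisible by 21, so (105, 63) ⊆ (21). Therefore (105, 63) = (21), d = 21.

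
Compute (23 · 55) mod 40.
Reduce the factors first: 55 ≡ 15 (mod 40), so 23 · 55 ≡ 23 · 15 (mod 40). 23 · 15 = 345. Dividing by 40: 345 = 8·40 + 25. So (23 · 55) mod 40 = 25.

Final answer: 25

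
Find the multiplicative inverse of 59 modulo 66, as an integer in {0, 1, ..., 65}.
59^(−1) ≡ 47 (mod 66)

Apply the extended Euclidean algorithm to (66, 59), tracking rows (r, s, t) with s·66 + t·59 = r. Each division r_prev = q·r_cur + r_new produces the new row as (previous row) − q·(current row):
  row A: (66, 1, 0)   [1·66 + 0·59 = 66]
  row B: (59, 0, 1)   [0·66 + 1·59 = 59]
  66 = 1·59 + 7   → row C = row A − 1·row B = (7, 1, −1)   [check: 1·66 − 1·59 = 7]
  59 = 8·7 + 3   → row D = row B − 8·row C = (3, −8, 9)   [check: −8·66 + 9·59 = 3]
  7 = 2·3 + 1   → row E = row C − 2·row D = (1, 17, −19)   [check: 17·66 − 19·59 = 1]
  3 = 3·1 + 0   → remainder 0, stop. gcd = 1 (last nonzero row E).
The gcd is 1, so 59 is invertible mod 66. The last nonzero row gives 17·66 − 19·59 = 1, so t = −19. So 59^(−1) ≡ −19 ≡ 47 (mod 66). Verify: 59 · 47 = 2773 ≡ 1 (mod 66). ✓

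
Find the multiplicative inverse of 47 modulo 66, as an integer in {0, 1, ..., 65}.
47^(−1) ≡ 59 (mod 66)

Apply the extended Euclidean algorithm to (66, 47), tracking rows (r, s, t) with s·66 + t·47 = r. Each division r_prev = q·r_cur + r_new produces the new row as (previous row) − q·(current row):
  row A: (66, 1, 0)   [1·66 + 0·47 = 66]
  row B: (47, 0, 1)   [0·66 + 1·47 = 47]
  66 = 1·47 + 19   → row C = row A − 1·row B = (19, 1, −1)   [check: 1·66 − 1·47 = 19]
  47 = 2·19 + 9   → row D = row B − 2·row C = (9, −2, 3)   [check: −2·66 + 3·47 = 9]
  19 = 2·9 + 1   → row E = row C − 2·row D = (1, 5, −7)   [check: 5·66 − 7·47 = 1]
  9 = 9·1 + 0   → remainder 0, stop. gcd = 1 (last nonzero row E).
The gcd is 1, so 47 is invertible mod 66. The last nonzero row gives 5·66 − 7·47 = 1, so t = −7. So 47^(−1) ≡ −7 ≡ 59 (mod 66). Verify: 47 · 59 = 2773 ≡ 1 (mod 66). ✓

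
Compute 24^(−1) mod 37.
Apply the extended Euclidean algorithm to (37, 24), tracking rows (r, s, t) with s·37 + t·24 = r. Each division r_prev = q·r_cur + r_new produces the new row as (previous row) − q·(current row):
  row A: (37, 1, 0)   [1·37 + 0·24 = 37]
  row B: (24, 0, 1)   [0·37 + 1·24 = 24]
  37 = 1·24 + 13   → row C = row A − 1·row B = (13, 1, −1)   [check: 1·37 − 1·24 = 13]
  24 = 1·13 + 11   → row D = row B − 1·row C = (11, −1, 2)   [check: −1·37 + 2·24 = 11]
  13 = 1·11 + 2   → row E = row C − 1·row D = (2, 2, −3)   [check: 2·37 − 3·24 = 2]
  11 = 5·2 + 1   → row F = row D − 5·row E = (1, −11, 17)   [check: −11·37 + 17·24 = 1]
  2 = 2·1 + 0   → remainder 0, stop. gcd = 1 (last nonzero row F).
The gcd is 1, so 24 is invertible mod 37. The last nonzero row gives −11·37 + 17·24 = 1, so t = 17. So 24^(−1) ≡ 17 (mod 37). Verify: 24 · 17 = 408 ≡ 1 (mod 37). ✓

Final answer: 24^(−1) ≡ 17 (mod 37)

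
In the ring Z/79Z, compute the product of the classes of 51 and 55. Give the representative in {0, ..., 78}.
40

Both factors are already reduced mod 79. 51 · 55 = 2805. Dividing by 79: 2805 = 35·79 + 40. So (51 · 55) mod 79 = 40.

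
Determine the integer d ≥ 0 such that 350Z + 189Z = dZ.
In the PID Z, (a, b) is generated by gcd(a, b). Compute gcd(350, 189) with the extended Euclidean algorithm, tracking rows (r, s, t) with s·350 + t·189 = r:
  row A: (350, 1, 0)   [1·350 + 0·189 = 350]
  row B: (189, 0, 1)   [0·350 + 1·189 = 189]
  350 = 1·189 + 161   → row C = row A − 1·row B = (161, 1, −1)   [check: 1·350 − 1·189 = 161]
  189 = 1·161 + 28   → row D = row B − 1·row C = (28, −1, 2)   [check: −1·350 + 2·189 = 28]
  161 = 5·28 + 21   → row E = row C − 5·row D = (21, 6, −11)   [check: 6·350 − 11·189 = 21]
  28 = 1·21 + 7   → row F = row D − 1·row E = (7, −7, 13)   [check: −7·350 + 13·189 = 7]
  21 = 3·7 + 0   → remainder 0, stop. gcd = 7 (last nonzero row F).
So gcd(350, 189) = 7, with Bézout identity −7·350 + 13·189 = 7. Containment (⊇): the Bézout identity exhibits 7 as an element of (350, 189), giving (7) ⊆ (350, 189). Containment (⊆): since 7 | 350 and 7 | 189 (350 = 7·50, 189 = 7·27), every Z-linear combination of 350 and 189 is divisible by 7, so (350, 189) ⊆ (7). Therefore (350, 189) = (7), d = 7.

Final answer: (350, 189) = (7); d = 7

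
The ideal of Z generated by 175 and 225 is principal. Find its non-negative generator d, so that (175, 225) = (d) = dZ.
(175, 225) = (25); d = 25

In the PID Z, (a, b) is generated by gcd(a, b). Compute gcd(225, 175) with the extended Euclidean algorithm, tracking rows (r, s, t) with s·225 + t·175 = r:
  row A: (225, 1, 0)   [1·225 + 0·175 = 225]
  row B: (175, 0, 1)   [0·225 + 1·175 = 175]
  225 = 1·175 + 50   → row C = row A − 1·row B = (50, 1, −1)   [check: 1·225 − 1·175 = 50]
  175 = 3·50 + 25   → row D = row B − 3·row C = (25, −3, 4)   [check: −3·225 + 4·175 = 25]
  50 = 2·25 + 0   → remainder 0, stop. gcd = 25 (last nonzero row D).
So gcd(175, 225) = 25, with Bézout identity −3·225 + 4·175 = 25. Containment (⊇): the Bézout identity exhibits 25 as an element of (175, 225), giving (25) ⊆ (175, 225). Containment (⊆): since 25 | 175 and 25 | 225 (175 = 25·7, 225 = 25·9), every Z-linear combination of 175 and 225 is divisible by 25, so (175, 225) ⊆ (25). Therefore (175, 225) = (25), d = 25.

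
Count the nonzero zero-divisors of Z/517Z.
Z/517Z has 56 nonzero zero-divisors

In Z/517Z each nonzero element is either a unit (gcd with 517 is 1) or a zero-divisor (gcd > 1). The number of units is φ(517): factorise 517 = 11 · 47, so φ(517) = (11 − 1) · (47 − 1) = 10 · 46 = 460. The nonzero elements number 517 − 1 = 516. Hence the nonzero zero-divisors number 516 − 460 = 56.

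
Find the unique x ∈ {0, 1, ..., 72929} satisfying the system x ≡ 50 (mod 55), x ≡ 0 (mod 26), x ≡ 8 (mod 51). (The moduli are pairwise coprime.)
The moduli 55, 26, 51 are pairwise coprime, so by the CRT there is a unique solution mod 55·26·51 = 72930.
Solve by successive substitution. Start with x ≡ 50 (mod 55).
  Combine with x ≡ 0 (mod 26): write x = 50 + 55·t and require 50 + 55·t ≡ 0 (mod 26), i.e. 55·t ≡ 0 − 50 ≡ 2 (mod 26). Since 55^(−1) ≡ 9 (mod 26) (55 ≡ 3 (mod 26)), t ≡ 9·2 ≡ 18 (mod 26). So x ≡ 50 + 55·18 = 1040 (mod 1430).
  Combine with x ≡ 8 (mod 51): write x = 1040 + 1430·t and require 1040 + 1430·t ≡ 8 (mod 51), i.e. 1430·t ≡ 8 − 1040 ≡ 39 (mod 51). Since 1430^(−1) ≡ 26 (mod 51) (1430 ≡ 2 (mod 51)), t ≡ 26·39 ≡ 45 (mod 51). So x ≡ 1040 + 1430·45 = 65390 (mod 72930).
Unique solution in [0, 72930): x = 65390.

Final answer: x ≡ 65390 (mod 72930); the representative in [0, 72930) is 65390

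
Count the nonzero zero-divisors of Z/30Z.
Z/30Z has 21 nonzero zero-divisors

In Z/30Z each nonzero element is either a unit (gcd with 30 is 1) or a zero-divisor (gcd > 1). The number of units is φ(30): factorise 30 = 2 · 3 · 5, so φ(30) = (2 − 1) · (3 − 1) · (5 − 1) = 1 · 2 · 4 = 8. The nonzero elements number 30 − 1 = 29. Hence the nonzero zero-divisors number 29 − 8 = 21.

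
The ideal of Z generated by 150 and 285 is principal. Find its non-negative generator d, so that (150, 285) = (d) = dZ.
In the PID Z, (a, b) is generated by gcd(a, b). Compute gcd(285, 150) with the extended Euclidean algorithm, tracking rows (r, s, t) with s·285 + t·150 = r:
  row A: (285, 1, 0)   [1·285 + 0·150 = 285]
  row B: (150, 0, 1)   [0·285 + 1·150 = 150]
  285 = 1·150 + 135   → row C = row A − 1·row B = (135, 1, −1)   [check: 1·285 − 1·150 = 135]
  150 = 1·135 + 15   → row D = row B − 1·row C = (15, −1, 2)   [check: −1·285 + 2·150 = 15]
  135 = 9·15 + 0   → remainder 0, stop. gcd = 15 (last nonzero row D).
So gcd(150, 285) = 15, with Bézout identity −1·285 + 2·150 = 15. Containment (⊇): the Bézout identity exhibits 15 as an element of (150, 285), giving (15) ⊆ (150, 285). Containment (⊆): since 15 | 150 and 15 | 285 (150 = 15·10, 285 = 15·19), every Z-linear combination of 150 and 285 is divisible by 15, so (150, 285) ⊆ (15). Therefore (150, 285) = (15), d = 15.

Final answer: (150, 285) = (15); d = 15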